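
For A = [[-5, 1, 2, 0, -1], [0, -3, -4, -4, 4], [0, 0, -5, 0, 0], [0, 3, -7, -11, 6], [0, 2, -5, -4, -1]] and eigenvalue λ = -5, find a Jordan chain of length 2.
v_1 = [[0, 1, 0, 1, 1]]^T, v_2 = [[0, 2, 0, 3, 2]]^T

We seek v_1 ∈ ker((A + 5I)^2) \ ker(A + 5I), then set v_{i+1} = (A + 5I) v_i.

One such chain is v_1 = [[0, 1, 0, 1, 1]]^T, v_2 = [[0, 2, 0, 3, 2]]^T. Check: (A + 5I) v_2 = [[0, 0, 0, 0, 0]]^T = 0.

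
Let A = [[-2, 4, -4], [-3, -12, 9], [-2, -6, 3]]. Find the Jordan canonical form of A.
The characteristic polynomial is det(xI - A) = (x + 3)(x + 4)^2, so the eigenvalues are -4 (algebraic multiplicity 2), -3 (algebraic multiplicity 1).

For λ = -4: rank(A + 4I) = 2, rank((A + 4I)^2) = 1. The eigenspace has dimension 3 - 2 = 1, so there is 1 Jordan block; the rank sequence gives block sizes [2].

For λ = -3: algebraic multiplicity 1 gives one 1×1 block.

Assembling the blocks gives the Jordan form J above.

J = [[-4, 1, 0], [0, -4, 0], [0, 0, -3]]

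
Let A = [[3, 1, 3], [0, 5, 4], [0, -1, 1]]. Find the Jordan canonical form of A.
The characteristic polynomial is det(xI - A) = (x - 3)^3, so the eigenvalues are 3 (algebraic multiplicity 3).

For λ = 3: rank(A - 3I) = 2, rank((A - 3I)^2) = 1, rank((A - 3I)^3) = 0. The eigenspace has dimension 3 - 2 = 1, so there is 1 Jordan block; the rank sequence gives block sizes [3].

Assembling the blocks gives the Jordan form J above.

J = [[3, 1, 0], [0, 3, 1], [0, 0, 3]]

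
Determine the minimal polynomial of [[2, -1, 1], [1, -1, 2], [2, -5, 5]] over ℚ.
m_A(x) = (x - 2)^3

The characteristic polynomial factors as (x - 2)^3. The minimal polynomial is ∏(x - λ)^{k_λ} where k_λ is the size of the largest Jordan block at λ.

For λ = 2: rank(A - 2I) = 2, and the largest Jordan block has size 3 (the smallest k with rank((A - 2I)^k) = rank((A - 2I)^(k+1))).

So m_A(x) = (x - 2)^3.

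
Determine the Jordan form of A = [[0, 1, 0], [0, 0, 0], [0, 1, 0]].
J = [[0, 1, 0], [0, 0, 0], [0, 0, 0]]

The characteristic polynomial is det(xI - A) = x^3, so the eigenvalues are 0 (algebraic multiplicity 3).

For λ = 0: rank(A) = 1, rank(A^2) = 0. The eigenspace has dimension 3 - 1 = 2, so there are 2 Jordan blocks; the rank sequence gives block sizes [2, 1].

Assembling the blocks gives the Jordan form J above.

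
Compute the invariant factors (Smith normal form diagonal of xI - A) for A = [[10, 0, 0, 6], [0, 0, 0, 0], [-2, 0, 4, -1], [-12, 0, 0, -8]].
The Jordan structure of A has elementary divisors (x + 2), x, (x - 4)^2. Arranging the block sizes at each eigenvalue in decreasing order and taking row products gives the invariant factors.

Invariant factors (smallest first, each dividing the next): x(x - 4)^2(x + 2).

Check: the last factor x(x - 4)^2(x + 2) is the minimal polynomial, and the product x(x - 4)^2(x + 2) is the characteristic polynomial.

x(x - 4)^2(x + 2)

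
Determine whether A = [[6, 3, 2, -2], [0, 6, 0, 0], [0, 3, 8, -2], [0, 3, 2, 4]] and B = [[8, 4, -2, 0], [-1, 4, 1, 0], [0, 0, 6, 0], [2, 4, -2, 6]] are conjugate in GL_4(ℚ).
Two matrices over a field are similar if and only if they have the same invariant factors.

Both A and B have characteristic polynomial (x - 6)^4 and minimal polynomial (x - 6)^2. Computing further, both have invariant factors x - 6, x - 6, (x - 6)^2. Hence A and B are similar.

Yes.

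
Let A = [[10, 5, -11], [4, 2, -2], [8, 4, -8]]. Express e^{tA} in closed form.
e^{tA} = [[2*t + 2*e^{4*t} - 1, t + e^{4*t} - 1, -3*t - 2*e^{4*t} + 2], [-4*t + 2*e^{4*t} - 2, -2*t + e^{4*t}, 6*t - 2*e^{4*t} + 2], [2*e^{4*t} - 2, e^{4*t} - 1, 3 - 2*e^{4*t}]]

A has Jordan form J = [[0, 1, 0], [0, 0, 0], [0, 0, 4]] with A = PJP^{-1}, so e^{tA} = P e^{tJ} P^{-1}.

For a Jordan block J_k(λ), e^{tJ_k(λ)} = e^{λt} · (I + tN + t^2 N^2/2! + ... + t^{k-1} N^{k-1}/(k-1)!) where N is the nilpotent superdiagonal part.

Assembling the blocks and conjugating back gives the entries of e^{tA} as shown above.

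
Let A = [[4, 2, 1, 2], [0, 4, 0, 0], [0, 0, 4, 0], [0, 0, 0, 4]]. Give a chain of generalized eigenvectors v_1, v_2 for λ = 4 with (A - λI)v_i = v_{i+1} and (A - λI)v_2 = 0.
v_1 = [[0, 0, 1, 0]]^T, v_2 = [[1, 0, 0, 0]]^T

We seek v_1 ∈ ker((A - 4I)^2) \ ker(A - 4I), then set v_{i+1} = (A - 4I) v_i.

One such chain is v_1 = [[0, 0, 1, 0]]^T, v_2 = [[1, 0, 0, 0]]^T. Check: (A - 4I) v_2 = [[0, 0, 0, 0]]^T = 0.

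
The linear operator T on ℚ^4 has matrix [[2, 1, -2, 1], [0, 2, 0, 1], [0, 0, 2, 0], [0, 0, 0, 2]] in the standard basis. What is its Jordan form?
The characteristic polynomial is det(xI - A) = (x - 2)^4, so the eigenvalues are 2 (algebraic multiplicity 4).

For λ = 2: rank(A - 2I) = 2, rank((A - 2I)^2) = 1, rank((A - 2I)^3) = 0. The eigenspace has dimension 4 - 2 = 2, so there are 2 Jordan blocks; the rank sequence gives block sizes [3, 1].

Assembling the blocks gives the Jordan form J above.

J = [[2, 1, 0, 0], [0, 2, 1, 0], [0, 0, 2, 0], [0, 0, 0, 2]]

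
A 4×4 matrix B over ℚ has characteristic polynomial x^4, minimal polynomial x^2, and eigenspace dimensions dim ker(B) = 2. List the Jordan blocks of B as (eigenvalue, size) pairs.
λ = 0: algebraic multiplicity 4 (exponent in χ_B), largest block size 2 (exponent in m_B), 2 blocks (geometric multiplicity). These force block sizes [2, 2].

Jordan blocks: (0, 2), (0, 2)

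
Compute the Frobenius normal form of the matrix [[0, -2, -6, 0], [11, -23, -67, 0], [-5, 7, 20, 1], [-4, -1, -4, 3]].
The invariant factors of A (the non-unit diagonal entries of the Smith normal form of xI - A over ℚ[x]) are x^2(x - 2)(x + 2), each dividing the next. The characteristic polynomial is their product, x^2(x - 2)(x + 2).

The rational canonical form is the block-diagonal matrix of companion matrices C(f_i):
R = [[0, 0, 0, 0], [1, 0, 0, 0], [0, 1, 0, 4], [0, 0, 1, 0]].

R = [[0, 0, 0, 0], [1, 0, 0, 0], [0, 1, 0, 4], [0, 0, 1, 0]]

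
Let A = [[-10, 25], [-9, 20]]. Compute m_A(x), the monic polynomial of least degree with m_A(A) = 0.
m_A(x) = (x - 5)^2

The characteristic polynomial factors as (x - 5)^2. The minimal polynomial is ∏(x - λ)^{k_λ} where k_λ is the size of the largest Jordan block at λ.

For λ = 5: rank(A - 5I) = 1, and the largest Jordan block has size 2 (the smallest k with rank((A - 5I)^k) = rank((A - 5I)^(k+1))).

So m_A(x) = (x - 5)^2.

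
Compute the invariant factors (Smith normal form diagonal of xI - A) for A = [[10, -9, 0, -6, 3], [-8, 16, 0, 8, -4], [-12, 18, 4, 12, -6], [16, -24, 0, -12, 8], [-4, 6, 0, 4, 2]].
The Jordan structure of A has elementary divisors (x - 4)^2, (x - 4), (x - 4), (x - 4). Arranging the block sizes at each eigenvalue in decreasing order and taking row products gives the invariant factors.

Invariant factors (smallest first, each dividing the next): x - 4, x - 4, x - 4, (x - 4)^2.

Check: the last factor (x - 4)^2 is the minimal polynomial, and the product (x - 4)^5 is the characteristic polynomial.

x - 4, x - 4, x - 4, (x - 4)^2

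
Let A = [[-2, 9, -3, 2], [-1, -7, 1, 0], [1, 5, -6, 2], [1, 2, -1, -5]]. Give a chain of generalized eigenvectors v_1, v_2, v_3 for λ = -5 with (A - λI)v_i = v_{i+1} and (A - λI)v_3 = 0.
We seek v_1 ∈ ker((A + 5I)^3) \ ker((A + 5I)^2), then set v_{i+1} = (A + 5I) v_i.

One such chain is v_1 = [[0, 0, 1, 0]]^T, v_2 = [[-3, 1, -1, -1]]^T, v_3 = [[1, 0, 1, 0]]^T. Check: (A + 5I) v_3 = [[0, 0, 0, 0]]^T = 0.

v_1 = [[0, 0, 1, 0]]^T, v_2 = [[-3, 1, -1, -1]]^T, v_3 = [[1, 0, 1, 0]]^T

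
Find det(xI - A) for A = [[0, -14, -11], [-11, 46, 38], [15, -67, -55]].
χ_A(x) = (x + 3)^3

xI - A = [[x, 14, 11], [11, x - 46, -38], [-15, 67, x + 55]].

Expanding det(xI - A) along the first row:
det(xI - A) = + (x)·det([[x - 46, -38], [67, x + 55]]) - (14)·det([[11, -38], [-15, x + 55]]) + (11)·det([[11, x - 46], [-15, 67]]).

Evaluating gives χ_A(x) = x^3 + 9x^2 + 27x + 27 = (x + 3)^3.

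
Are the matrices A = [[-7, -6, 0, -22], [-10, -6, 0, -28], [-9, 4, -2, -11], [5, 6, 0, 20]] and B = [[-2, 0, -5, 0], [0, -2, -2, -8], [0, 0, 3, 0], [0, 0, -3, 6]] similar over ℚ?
Both have characteristic polynomial (x - 6)(x - 3)(x + 2)^2, but the minimal polynomial of A is (x - 6)(x - 3)(x + 2)^2 while the minimal polynomial of B is (x - 6)(x - 3)(x + 2). The minimal polynomial is a similarity invariant, so A and B are not similar.

No.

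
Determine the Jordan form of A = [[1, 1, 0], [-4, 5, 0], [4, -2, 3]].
The characteristic polynomial is det(xI - A) = (x - 3)^3, so the eigenvalues are 3 (algebraic multiplicity 3).

For λ = 3: rank(A - 3I) = 1, rank((A - 3I)^2) = 0. The eigenspace has dimension 3 - 1 = 2, so there are 2 Jordan blocks; the rank sequence gives block sizes [2, 1].

Assembling the blocks gives the Jordan form J above.

J = [[3, 1, 0], [0, 3, 0], [0, 0, 3]]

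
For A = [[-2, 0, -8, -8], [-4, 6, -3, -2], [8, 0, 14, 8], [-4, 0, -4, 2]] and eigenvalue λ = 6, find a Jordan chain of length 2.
We seek v_1 ∈ ker((A - 6I)^2) \ ker(A - 6I), then set v_{i+1} = (A - 6I) v_i.

One such chain is v_1 = [[0, -2, -1, 1]]^T, v_2 = [[0, 1, 0, 0]]^T. Check: (A - 6I) v_2 = [[0, 0, 0, 0]]^T = 0.

v_1 = [[0, -2, -1, 1]]^T, v_2 = [[0, 1, 0, 0]]^T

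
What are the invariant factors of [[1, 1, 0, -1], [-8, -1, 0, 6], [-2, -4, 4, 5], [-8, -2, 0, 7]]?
(x - 5)(x - 4)(x - 1)^2

The Jordan structure of A has elementary divisors (x - 1)^2, (x - 4), (x - 5). Arranging the block sizes at each eigenvalue in decreasing order and taking row products gives the invariant factors.

Invariant factors (smallest first, each dividing the next): (x - 5)(x - 4)(x - 1)^2.

Check: the last factor (x - 5)(x - 4)(x - 1)^2 is the minimal polynomial, and the product (x - 5)(x - 4)(x - 1)^2 is the characteristic polynomial.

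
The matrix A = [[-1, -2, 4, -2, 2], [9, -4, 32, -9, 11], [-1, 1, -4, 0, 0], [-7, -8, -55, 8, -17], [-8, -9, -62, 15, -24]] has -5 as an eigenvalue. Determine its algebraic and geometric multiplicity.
algebraic multiplicity 5, geometric multiplicity 2

The characteristic polynomial is (x + 5)^5, so the factor x + 5 appears with exponent 5: the algebraic multiplicity is 5.

rank(A + 5I) = 3, so the eigenspace has dimension 5 - 3 = 2: the geometric multiplicity is 2.

Since 2 < 5, A is not diagonalizable.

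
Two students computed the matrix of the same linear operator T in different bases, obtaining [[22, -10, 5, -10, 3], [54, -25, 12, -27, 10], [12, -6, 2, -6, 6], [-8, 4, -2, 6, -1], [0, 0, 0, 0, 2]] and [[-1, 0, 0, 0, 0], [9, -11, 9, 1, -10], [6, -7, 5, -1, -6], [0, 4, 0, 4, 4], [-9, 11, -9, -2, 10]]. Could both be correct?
Two matrices over a field are similar if and only if they have the same invariant factors.

Both A and B have characteristic polynomial (x - 2)^4(x + 1) and minimal polynomial (x - 2)^2(x + 1). Computing further, both have invariant factors (x - 2)^2, (x - 2)^2(x + 1). Hence A and B are similar.

Yes.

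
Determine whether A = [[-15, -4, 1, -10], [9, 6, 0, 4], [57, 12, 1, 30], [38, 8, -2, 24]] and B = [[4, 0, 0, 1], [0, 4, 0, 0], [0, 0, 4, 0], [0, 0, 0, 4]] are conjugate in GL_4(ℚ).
No.

Both have characteristic polynomial (x - 4)^4, but the minimal polynomial of A is (x - 4)^3 while the minimal polynomial of B is (x - 4)^2. The minimal polynomial is a similarity invariant, so A and B are not similar.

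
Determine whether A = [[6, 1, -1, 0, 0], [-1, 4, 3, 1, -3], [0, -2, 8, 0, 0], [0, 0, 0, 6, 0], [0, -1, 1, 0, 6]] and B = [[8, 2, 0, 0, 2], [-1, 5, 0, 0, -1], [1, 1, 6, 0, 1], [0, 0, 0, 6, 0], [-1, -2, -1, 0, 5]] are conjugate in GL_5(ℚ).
Two matrices over a field are similar if and only if they have the same invariant factors.

Both A and B have characteristic polynomial (x - 6)^5 and minimal polynomial (x - 6)^3. Computing further, both have invariant factors x - 6, x - 6, (x - 6)^3. Hence A and B are similar.

Yes.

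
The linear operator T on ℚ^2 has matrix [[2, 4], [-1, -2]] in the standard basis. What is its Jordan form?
J = [[0, 1], [0, 0]]

The characteristic polynomial is det(xI - A) = x^2, so the eigenvalues are 0 (algebraic multiplicity 2).

For λ = 0: rank(A) = 1, rank(A^2) = 0. The eigenspace has dimension 2 - 1 = 1, so there is 1 Jordan block; the rank sequence gives block sizes [2].

Assembling the blocks gives the Jordan form J above.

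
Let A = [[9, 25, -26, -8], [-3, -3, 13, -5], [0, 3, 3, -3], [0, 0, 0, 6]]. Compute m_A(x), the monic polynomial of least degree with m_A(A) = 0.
m_A(x) = (x - 6)(x - 3)^3

The characteristic polynomial factors as (x - 6)(x - 3)^3. The minimal polynomial is ∏(x - λ)^{k_λ} where k_λ is the size of the largest Jordan block at λ.

For λ = 3: rank(A - 3I) = 3, and the largest Jordan block has size 3 (the smallest k with rank((A - 3I)^k) = rank((A - 3I)^(k+1))).
For λ = 6: rank(A - 6I) = 3, and the largest Jordan block has size 1 (the smallest k with rank((A - 6I)^k) = rank((A - 6I)^(k+1))).

So m_A(x) = (x - 6)(x - 3)^3.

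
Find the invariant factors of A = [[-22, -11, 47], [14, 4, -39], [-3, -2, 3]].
(x + 5)^3

The Jordan structure of A has elementary divisors (x + 5)^3. Arranging the block sizes at each eigenvalue in decreasing order and taking row products gives the invariant factors.

Invariant factors (smallest first, each dividing the next): (x + 5)^3.

Check: the last factor (x + 5)^3 is the minimal polynomial, and the product (x + 5)^3 is the characteristic polynomial.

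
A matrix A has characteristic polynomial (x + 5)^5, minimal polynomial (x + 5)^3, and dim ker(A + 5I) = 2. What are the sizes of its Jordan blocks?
Jordan blocks: (-5, 3), (-5, 2)

λ = -5: algebraic multiplicity 5 (exponent in χ_A), largest block size 3 (exponent in m_A), 2 blocks (geometric multiplicity). These force block sizes [3, 2].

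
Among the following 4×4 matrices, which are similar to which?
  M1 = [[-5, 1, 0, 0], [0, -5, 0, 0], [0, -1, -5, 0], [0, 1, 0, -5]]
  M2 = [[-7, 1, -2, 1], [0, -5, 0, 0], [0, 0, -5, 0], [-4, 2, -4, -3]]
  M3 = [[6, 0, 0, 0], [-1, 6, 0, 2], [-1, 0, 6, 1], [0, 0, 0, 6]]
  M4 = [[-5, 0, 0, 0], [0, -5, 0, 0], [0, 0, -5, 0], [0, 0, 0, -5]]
Characteristic polynomials: χ_{M1} = (x + 5)^4, χ_{M2} = (x + 5)^4, χ_{M3} = (x - 6)^4, χ_{M4} = (x + 5)^4.

{M1, M2}: invariant factors x + 5, x + 5, (x + 5)^2.

{M3}: invariant factors (x - 6)^2, (x - 6)^2.

{M4}: invariant factors x + 5, x + 5, x + 5, x + 5.

Matrices are similar if and only if their invariant-factor lists agree; the partition into similarity classes is {M1, M2}, {M3}, {M4}.

3 classes: {M1, M2}, {M3}, {M4}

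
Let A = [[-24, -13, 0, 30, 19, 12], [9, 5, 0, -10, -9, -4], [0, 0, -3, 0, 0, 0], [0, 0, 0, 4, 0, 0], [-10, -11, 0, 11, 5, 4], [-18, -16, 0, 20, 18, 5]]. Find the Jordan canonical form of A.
The characteristic polynomial is det(xI - A) = (x - 4)^2(x + 3)^2(x + 5)^2, so the eigenvalues are -5 (algebraic multiplicity 2), -3 (algebraic multiplicity 2), 4 (algebraic multiplicity 2).

For λ = -5: rank(A + 5I) = 5, rank((A + 5I)^2) = 4. The eigenspace has dimension 6 - 5 = 1, so there is 1 Jordan block; the rank sequence gives block sizes [2].

For λ = -3: rank(A + 3I) = 4. The eigenspace has dimension 6 - 4 = 2, so there are 2 Jordan blocks; the rank sequence gives block sizes [1, 1].

For λ = 4: rank(A - 4I) = 5, rank((A - 4I)^2) = 4. The eigenspace has dimension 6 - 5 = 1, so there is 1 Jordan block; the rank sequence gives block sizes [2].

Assembling the blocks gives the Jordan form J above.

J = [[-5, 1, 0, 0, 0, 0], [0, -5, 0, 0, 0, 0], [0, 0, -3, 0, 0, 0], [0, 0, 0, -3, 0, 0], [0, 0, 0, 0, 4, 1], [0, 0, 0, 0, 0, 4]]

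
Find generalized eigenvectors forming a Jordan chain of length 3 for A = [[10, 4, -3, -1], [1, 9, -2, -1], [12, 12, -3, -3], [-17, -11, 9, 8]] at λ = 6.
v_1 = [[0, 2, 2, 1]]^T, v_2 = [[1, 1, 3, -2]]^T, v_3 = [[1, 0, 3, -5]]^T

We seek v_1 ∈ ker((A - 6I)^3) \ ker((A - 6I)^2), then set v_{i+1} = (A - 6I) v_i.

One such chain is v_1 = [[0, 2, 2, 1]]^T, v_2 = [[1, 1, 3, -2]]^T, v_3 = [[1, 0, 3, -5]]^T. Check: (A - 6I) v_3 = [[0, 0, 0, 0]]^T = 0.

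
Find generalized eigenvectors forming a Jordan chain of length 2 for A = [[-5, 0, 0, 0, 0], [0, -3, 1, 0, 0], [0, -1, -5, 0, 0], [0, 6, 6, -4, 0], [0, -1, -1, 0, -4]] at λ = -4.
We seek v_1 ∈ ker((A + 4I)^2) \ ker(A + 4I), then set v_{i+1} = (A + 4I) v_i.

One such chain is v_1 = [[0, 0, 1, 0, 0]]^T, v_2 = [[0, 1, -1, 6, -1]]^T. Check: (A + 4I) v_2 = [[0, 0, 0, 0, 0]]^T = 0.

v_1 = [[0, 0, 1, 0, 0]]^T, v_2 = [[0, 1, -1, 6, -1]]^T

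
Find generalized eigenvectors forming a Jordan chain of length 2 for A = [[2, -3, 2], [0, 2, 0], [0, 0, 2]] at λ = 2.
We seek v_1 ∈ ker((A - 2I)^2) \ ker(A - 2I), then set v_{i+1} = (A - 2I) v_i.

One such chain is v_1 = [[0, -11, -16]]^T, v_2 = [[1, 0, 0]]^T. Check: (A - 2I) v_2 = [[0, 0, 0]]^T = 0.

v_1 = [[0, -11, -16]]^T, v_2 = [[1, 0, 0]]^T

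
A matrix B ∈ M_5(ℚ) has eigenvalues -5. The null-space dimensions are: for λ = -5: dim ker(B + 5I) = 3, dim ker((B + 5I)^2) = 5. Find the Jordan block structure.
λ = -5: successive nullity increments [3, 2] count blocks of size ≥ k; block sizes are [2, 2, 1].

Jordan blocks: (-5, 2), (-5, 2), (-5, 1)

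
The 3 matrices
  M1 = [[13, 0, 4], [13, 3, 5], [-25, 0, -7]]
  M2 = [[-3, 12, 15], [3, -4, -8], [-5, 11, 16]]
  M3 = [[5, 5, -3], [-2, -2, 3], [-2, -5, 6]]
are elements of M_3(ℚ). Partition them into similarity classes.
2 classes: {M1, M2}, {M3}

Characteristic polynomials: χ_{M1} = (x - 3)^3, χ_{M2} = (x - 3)^3, χ_{M3} = (x - 3)^3.

{M1, M2}: invariant factors (x - 3)^3.

{M3}: invariant factors x - 3, (x - 3)^2.

Matrices are similar if and only if their invariant-factor lists agree; the partition into similarity classes is {M1, M2}, {M3}.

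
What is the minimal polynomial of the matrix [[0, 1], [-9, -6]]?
m_A(x) = (x + 3)^2

The characteristic polynomial factors as (x + 3)^2. The minimal polynomial is ∏(x - λ)^{k_λ} where k_λ is the size of the largest Jordan block at λ.

For λ = -3: rank(A + 3I) = 1, and the largest Jordan block has size 2 (the smallest k with rank((A + 3I)^k) = rank((A + 3I)^(k+1))).

So m_A(x) = (x + 3)^2.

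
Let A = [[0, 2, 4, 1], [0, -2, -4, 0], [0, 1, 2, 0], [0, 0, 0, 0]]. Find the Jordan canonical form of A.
J = [[0, 1, 0, 0], [0, 0, 0, 0], [0, 0, 0, 1], [0, 0, 0, 0]]

The characteristic polynomial is det(xI - A) = x^4, so the eigenvalues are 0 (algebraic multiplicity 4).

For λ = 0: rank(A) = 2, rank(A^2) = 0. The eigenspace has dimension 4 - 2 = 2, so there are 2 Jordan blocks; the rank sequence gives block sizes [2, 2].

Assembling the blocks gives the Jordan form J above.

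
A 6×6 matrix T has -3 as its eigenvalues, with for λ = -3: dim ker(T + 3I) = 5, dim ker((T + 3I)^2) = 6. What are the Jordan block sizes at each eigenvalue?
λ = -3: successive nullity increments [5, 1] count blocks of size ≥ k; block sizes are [2, 1, 1, 1, 1].

Jordan blocks: (-3, 2), (-3, 1), (-3, 1), (-3, 1), (-3, 1)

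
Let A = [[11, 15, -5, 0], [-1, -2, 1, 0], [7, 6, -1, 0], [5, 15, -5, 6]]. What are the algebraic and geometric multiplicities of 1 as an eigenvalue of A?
The characteristic polynomial is (x - 6)^2(x - 1)^2, so the factor x - 1 appears with exponent 2: the algebraic multiplicity is 2.

rank(A - I) = 3, so the eigenspace has dimension 4 - 3 = 1: the geometric multiplicity is 1.

Since 1 < 2, A is not diagonalizable.

algebraic multiplicity 2, geometric multiplicity 1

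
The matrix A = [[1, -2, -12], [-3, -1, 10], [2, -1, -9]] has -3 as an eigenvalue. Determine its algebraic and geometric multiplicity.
The characteristic polynomial is (x + 3)^3, so the factor x + 3 appears with exponent 3: the algebraic multiplicity is 3.

rank(A + 3I) = 2, so the eigenspace has dimension 3 - 2 = 1: the geometric multiplicity is 1.

Since 1 < 3, A is not diagonalizable.

algebraic multiplicity 3, geometric multiplicity 1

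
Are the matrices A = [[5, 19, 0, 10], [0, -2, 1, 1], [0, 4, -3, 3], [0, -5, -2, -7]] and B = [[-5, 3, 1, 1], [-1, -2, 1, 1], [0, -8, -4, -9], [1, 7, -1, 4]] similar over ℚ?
Two matrices over a field are similar if and only if they have the same invariant factors.

Both A and B have characteristic polynomial (x - 5)(x + 4)^3 and minimal polynomial (x - 5)(x + 4)^3. Computing further, both have invariant factors (x - 5)(x + 4)^3. Hence A and B are similar.

Yes.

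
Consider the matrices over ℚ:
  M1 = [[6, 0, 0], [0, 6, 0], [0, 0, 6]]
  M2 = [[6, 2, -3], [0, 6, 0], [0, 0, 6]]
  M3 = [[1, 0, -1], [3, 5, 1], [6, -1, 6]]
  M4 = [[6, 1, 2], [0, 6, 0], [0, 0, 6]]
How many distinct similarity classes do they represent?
Characteristic polynomials: χ_{M1} = (x - 6)^3, χ_{M2} = (x - 6)^3, χ_{M3} = (x - 4)^3, χ_{M4} = (x - 6)^3.

{M1}: invariant factors x - 6, x - 6, x - 6.

{M2, M4}: invariant factors x - 6, (x - 6)^2.

{M3}: invariant factors (x - 4)^3.

Matrices are similar if and only if their invariant-factor lists agree; the partition into similarity classes is {M1}, {M2, M4}, {M3}.

3 classes: {M1}, {M2, M4}, {M3}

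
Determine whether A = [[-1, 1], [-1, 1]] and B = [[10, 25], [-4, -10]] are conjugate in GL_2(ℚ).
Two matrices over a field are similar if and only if they have the same invariant factors.

Both A and B have characteristic polynomial x^2 and minimal polynomial x^2. Computing further, both have invariant factors x^2. Hence A and B are similar.

Yes.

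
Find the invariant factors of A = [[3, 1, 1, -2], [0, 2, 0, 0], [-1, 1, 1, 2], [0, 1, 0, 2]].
The Jordan structure of A has elementary divisors (x - 2)^2, (x - 2)^2. Arranging the block sizes at each eigenvalue in decreasing order and taking row products gives the invariant factors.

Invariant factors (smallest first, each dividing the next): (x - 2)^2, (x - 2)^2.

Check: the last factor (x - 2)^2 is the minimal polynomial, and the product (x - 2)^4 is the characteristic polynomial.

(x - 2)^2, (x - 2)^2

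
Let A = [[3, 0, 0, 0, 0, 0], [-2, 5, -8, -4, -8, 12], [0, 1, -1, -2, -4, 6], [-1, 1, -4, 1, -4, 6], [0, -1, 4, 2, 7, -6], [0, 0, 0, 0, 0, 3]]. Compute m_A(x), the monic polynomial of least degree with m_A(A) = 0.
The characteristic polynomial factors as (x - 3)^6. The minimal polynomial is ∏(x - λ)^{k_λ} where k_λ is the size of the largest Jordan block at λ.

For λ = 3: rank(A - 3I) = 2, and the largest Jordan block has size 2 (the smallest k with rank((A - 3I)^k) = rank((A - 3I)^(k+1))).

So m_A(x) = (x - 3)^2.

m_A(x) = (x - 3)^2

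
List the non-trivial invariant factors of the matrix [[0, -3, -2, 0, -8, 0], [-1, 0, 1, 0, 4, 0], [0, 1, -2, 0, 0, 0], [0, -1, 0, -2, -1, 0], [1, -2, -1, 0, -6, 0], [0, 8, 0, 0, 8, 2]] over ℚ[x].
The Jordan structure of A has elementary divisors (x + 2)^3, (x + 2)^2, (x - 2). Arranging the block sizes at each eigenvalue in decreasing order and taking row products gives the invariant factors.

Invariant factors (smallest first, each dividing the next): (x + 2)^2, (x - 2)(x + 2)^3.

Check: the last factor (x - 2)(x + 2)^3 is the minimal polynomial, and the product (x - 2)(x + 2)^5 is the characteristic polynomial.

(x + 2)^2, (x - 2)(x + 2)^3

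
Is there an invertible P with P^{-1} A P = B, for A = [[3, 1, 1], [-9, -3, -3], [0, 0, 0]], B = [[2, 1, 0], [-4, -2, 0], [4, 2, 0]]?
Yes.

Two matrices over a field are similar if and only if they have the same invariant factors.

Both A and B have characteristic polynomial x^3 and minimal polynomial x^2. Computing further, both have invariant factors x, x^2. Hence A and B are similar.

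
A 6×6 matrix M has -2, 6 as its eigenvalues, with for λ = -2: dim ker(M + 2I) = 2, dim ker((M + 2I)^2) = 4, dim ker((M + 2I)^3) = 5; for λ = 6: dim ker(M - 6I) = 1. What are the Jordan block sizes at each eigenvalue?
Jordan blocks: (-2, 3), (-2, 2), (6, 1)

λ = -2: successive nullity increments [2, 2, 1] count blocks of size ≥ k; block sizes are [3, 2].
λ = 6: successive nullity increments [1] count blocks of size ≥ k; block sizes are [1].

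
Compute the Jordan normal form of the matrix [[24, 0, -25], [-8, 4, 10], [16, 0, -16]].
The characteristic polynomial is det(xI - A) = (x - 4)^3, so the eigenvalues are 4 (algebraic multiplicity 3).

For λ = 4: rank(A - 4I) = 1, rank((A - 4I)^2) = 0. The eigenspace has dimension 3 - 1 = 2, so there are 2 Jordan blocks; the rank sequence gives block sizes [2, 1].

Assembling the blocks gives the Jordan form J above.

J = [[4, 1, 0], [0, 4, 0], [0, 0, 4]]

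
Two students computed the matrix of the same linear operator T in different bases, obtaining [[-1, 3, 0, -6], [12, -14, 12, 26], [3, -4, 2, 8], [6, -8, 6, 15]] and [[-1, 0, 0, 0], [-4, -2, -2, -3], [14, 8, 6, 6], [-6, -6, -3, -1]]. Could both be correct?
Two matrices over a field are similar if and only if they have the same invariant factors.

Both A and B have characteristic polynomial (x - 2)^2(x + 1)^2 and minimal polynomial (x - 2)^2(x + 1). Computing further, both have invariant factors x + 1, (x - 2)^2(x + 1). Hence A and B are similar.

Yes.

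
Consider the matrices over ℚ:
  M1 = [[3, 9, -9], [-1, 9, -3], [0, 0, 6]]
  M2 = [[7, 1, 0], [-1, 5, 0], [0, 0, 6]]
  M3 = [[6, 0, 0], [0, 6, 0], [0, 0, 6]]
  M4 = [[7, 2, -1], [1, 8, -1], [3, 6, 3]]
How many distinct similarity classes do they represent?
2 classes: {M1, M2, M4}, {M3}

Characteristic polynomials: χ_{M1} = (x - 6)^3, χ_{M2} = (x - 6)^3, χ_{M3} = (x - 6)^3, χ_{M4} = (x - 6)^3.

{M1, M2, M4}: invariant factors x - 6, (x - 6)^2.

{M3}: invariant factors x - 6, x - 6, x - 6.

Matrices are similar if and only if their invariant-factor lists agree; the partition into similarity classes is {M1, M2, M4}, {M3}.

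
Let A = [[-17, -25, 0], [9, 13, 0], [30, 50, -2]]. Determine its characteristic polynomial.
xI - A = [[x + 17, 25, 0], [-9, x - 13, 0], [-30, -50, x + 2]].

Expanding det(xI - A) along the first row:
det(xI - A) = + (x + 17)·det([[x - 13, 0], [-50, x + 2]]) - (25)·det([[-9, 0], [-30, x + 2]]) + (0)·det([[-9, x - 13], [-30, -50]]).

Evaluating gives χ_A(x) = x^3 + 6x^2 + 12x + 8 = (x + 2)^3.

χ_A(x) = (x + 2)^3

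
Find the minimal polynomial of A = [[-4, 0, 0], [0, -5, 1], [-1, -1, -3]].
m_A(x) = (x + 4)^3

The characteristic polynomial factors as (x + 4)^3. The minimal polynomial is ∏(x - λ)^{k_λ} where k_λ is the size of the largest Jordan block at λ.

For λ = -4: rank(A + 4I) = 2, and the largest Jordan block has size 3 (the smallest k with rank((A + 4I)^k) = rank((A + 4I)^(k+1))).

So m_A(x) = (x + 4)^3.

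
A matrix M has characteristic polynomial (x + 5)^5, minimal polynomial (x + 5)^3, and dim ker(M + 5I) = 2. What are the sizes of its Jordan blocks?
Jordan blocks: (-5, 3), (-5, 2)

λ = -5: algebraic multiplicity 5 (exponent in χ_M), largest block size 3 (exponent in m_M), 2 blocks (geometric multiplicity). These force block sizes [3, 2].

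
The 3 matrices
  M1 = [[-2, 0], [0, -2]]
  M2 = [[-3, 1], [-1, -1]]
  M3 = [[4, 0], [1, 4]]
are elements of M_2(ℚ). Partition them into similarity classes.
Characteristic polynomials: χ_{M1} = (x + 2)^2, χ_{M2} = (x + 2)^2, χ_{M3} = (x - 4)^2.

{M1}: invariant factors x + 2, x + 2.

{M2}: invariant factors (x + 2)^2.

{M3}: invariant factors (x - 4)^2.

Matrices are similar if and only if their invariant-factor lists agree; the partition into similarity classes is {M1}, {M2}, {M3}.

3 classes: {M1}, {M2}, {M3}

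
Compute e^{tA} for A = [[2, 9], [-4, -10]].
e^{tA} = [[(6*t + 1)*e^{-4*t}, 9*t*e^{-4*t}], [-4*t*e^{-4*t}, (1 - 6*t)*e^{-4*t}]]

A has Jordan form J = [[-4, 1], [0, -4]] with A = PJP^{-1}, so e^{tA} = P e^{tJ} P^{-1}.

For a Jordan block J_k(λ), e^{tJ_k(λ)} = e^{λt} · (I + tN + t^2 N^2/2! + ... + t^{k-1} N^{k-1}/(k-1)!) where N is the nilpotent superdiagonal part.

Assembling the blocks and conjugating back gives the entries of e^{tA} as shown above.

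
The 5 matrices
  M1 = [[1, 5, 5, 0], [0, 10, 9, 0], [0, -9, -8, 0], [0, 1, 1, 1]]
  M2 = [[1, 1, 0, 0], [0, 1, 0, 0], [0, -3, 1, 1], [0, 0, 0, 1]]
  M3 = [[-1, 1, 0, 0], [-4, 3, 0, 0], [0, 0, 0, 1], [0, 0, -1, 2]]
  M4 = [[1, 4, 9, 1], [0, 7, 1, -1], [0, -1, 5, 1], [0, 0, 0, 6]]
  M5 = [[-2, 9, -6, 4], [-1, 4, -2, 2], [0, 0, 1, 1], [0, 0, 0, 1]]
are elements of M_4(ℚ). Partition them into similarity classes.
3 classes: {M1}, {M2, M3, M5}, {M4}

Characteristic polynomials: χ_{M1} = (x - 1)^4, χ_{M2} = (x - 1)^4, χ_{M3} = (x - 1)^4, χ_{M4} = (x - 6)^3(x - 1), χ_{M5} = (x - 1)^4.

{M1}: invariant factors x - 1, x - 1, (x - 1)^2.

{M2, M3, M5}: invariant factors (x - 1)^2, (x - 1)^2.

{M4}: invariant factors x - 6, (x - 6)^2(x - 1).

Matrices are similar if and only if their invariant-factor lists agree; the partition into similarity classes is {M1}, {M2, M3, M5}, {M4}.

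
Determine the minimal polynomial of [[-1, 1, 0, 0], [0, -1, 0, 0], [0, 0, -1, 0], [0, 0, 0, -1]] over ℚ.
m_A(x) = (x + 1)^2

The characteristic polynomial factors as (x + 1)^4. The minimal polynomial is ∏(x - λ)^{k_λ} where k_λ is the size of the largest Jordan block at λ.

For λ = -1: rank(A + I) = 1, and the largest Jordan block has size 2 (the smallest k with rank((A + I)^k) = rank((A + I)^(k+1))).

So m_A(x) = (x + 1)^2.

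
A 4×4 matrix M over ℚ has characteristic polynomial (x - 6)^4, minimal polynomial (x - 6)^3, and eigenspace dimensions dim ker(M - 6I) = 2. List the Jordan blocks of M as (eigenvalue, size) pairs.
λ = 6: algebraic multiplicity 4 (exponent in χ_M), largest block size 3 (exponent in m_M), 2 blocks (geometric multiplicity). These force block sizes [3, 1].

Jordan blocks: (6, 3), (6, 1)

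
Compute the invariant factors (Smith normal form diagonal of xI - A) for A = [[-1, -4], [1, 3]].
(x - 1)^2

The Jordan structure of A has elementary divisors (x - 1)^2. Arranging the block sizes at each eigenvalue in decreasing order and taking row products gives the invariant factors.

Invariant factors (smallest first, each dividing the next): (x - 1)^2.

Check: the last factor (x - 1)^2 is the minimal polynomial, and the product (x - 1)^2 is the characteristic polynomial.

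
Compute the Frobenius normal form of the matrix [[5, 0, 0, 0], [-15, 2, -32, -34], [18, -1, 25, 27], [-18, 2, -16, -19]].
R = [[5, 0, 0, 0], [0, 0, 0, -50], [0, 1, 0, -5], [0, 0, 1, 8]]

The invariant factors of A (the non-unit diagonal entries of the Smith normal form of xI - A over ℚ[x]) are x - 5, (x - 5)^2(x + 2), each dividing the next. The characteristic polynomial is their product, (x - 5)^3(x + 2).

The rational canonical form is the block-diagonal matrix of companion matrices C(f_i):
R = [[5, 0, 0, 0], [0, 0, 0, -50], [0, 1, 0, -5], [0, 0, 1, 8]].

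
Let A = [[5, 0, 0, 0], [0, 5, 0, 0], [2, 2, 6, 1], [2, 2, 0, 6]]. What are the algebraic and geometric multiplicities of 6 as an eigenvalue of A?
The characteristic polynomial is (x - 6)^2(x - 5)^2, so the factor x - 6 appears with exponent 2: the algebraic multiplicity is 2.

rank(A - 6I) = 3, so the eigenspace has dimension 4 - 3 = 1: the geometric multiplicity is 1.

Since 1 < 2, A is not diagonalizable.

algebraic multiplicity 2, geometric multiplicity 1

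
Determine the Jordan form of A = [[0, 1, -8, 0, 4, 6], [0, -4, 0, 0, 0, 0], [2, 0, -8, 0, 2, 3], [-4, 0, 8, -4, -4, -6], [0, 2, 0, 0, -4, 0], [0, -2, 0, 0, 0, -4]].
The characteristic polynomial is det(xI - A) = (x + 4)^6, so the eigenvalues are -4 (algebraic multiplicity 6).

For λ = -4: rank(A + 4I) = 2, rank((A + 4I)^2) = 0. The eigenspace has dimension 6 - 2 = 4, so there are 4 Jordan blocks; the rank sequence gives block sizes [2, 2, 1, 1].

Assembling the blocks gives the Jordan form J above.

J = [[-4, 1, 0, 0, 0, 0], [0, -4, 0, 0, 0, 0], [0, 0, -4, 1, 0, 0], [0, 0, 0, -4, 0, 0], [0, 0, 0, 0, -4, 0], [0, 0, 0, 0, 0, -4]]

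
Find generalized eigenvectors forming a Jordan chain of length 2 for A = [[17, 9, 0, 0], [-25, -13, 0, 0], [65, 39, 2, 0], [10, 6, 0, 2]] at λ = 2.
v_1 = [[-2, 3, -8, -1]]^T, v_2 = [[-3, 5, -13, -2]]^T

We seek v_1 ∈ ker((A - 2I)^2) \ ker(A - 2I), then set v_{i+1} = (A - 2I) v_i.

One such chain is v_1 = [[-2, 3, -8, -1]]^T, v_2 = [[-3, 5, -13, -2]]^T. Check: (A - 2I) v_2 = [[0, 0, 0, 0]]^T = 0.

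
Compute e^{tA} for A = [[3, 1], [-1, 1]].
e^{tA} = [[(t + 1)*e^{2*t}, t*e^{2*t}], [-t*e^{2*t}, (1 - t)*e^{2*t}]]

A has Jordan form J = [[2, 1], [0, 2]] with A = PJP^{-1}, so e^{tA} = P e^{tJ} P^{-1}.

For a Jordan block J_k(λ), e^{tJ_k(λ)} = e^{λt} · (I + tN + t^2 N^2/2! + ... + t^{k-1} N^{k-1}/(k-1)!) where N is the nilpotent superdiagonal part.

Assembling the blocks and conjugating back gives the entries of e^{tA} as shown above.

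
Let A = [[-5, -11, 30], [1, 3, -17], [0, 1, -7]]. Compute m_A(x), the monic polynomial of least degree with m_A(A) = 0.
The characteristic polynomial factors as (x + 3)^3. The minimal polynomial is ∏(x - λ)^{k_λ} where k_λ is the size of the largest Jordan block at λ.

For λ = -3: rank(A + 3I) = 2, and the largest Jordan block has size 3 (the smallest k with rank((A + 3I)^k) = rank((A + 3I)^(k+1))).

So m_A(x) = (x + 3)^3.

m_A(x) = (x + 3)^3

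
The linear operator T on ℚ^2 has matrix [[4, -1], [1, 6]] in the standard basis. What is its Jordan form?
The characteristic polynomial is det(xI - A) = (x - 5)^2, so the eigenvalues are 5 (algebraic multiplicity 2).

For λ = 5: rank(A - 5I) = 1, rank((A - 5I)^2) = 0. The eigenspace has dimension 2 - 1 = 1, so there is 1 Jordan block; the rank sequence gives block sizes [2].

Assembling the blocks gives the Jordan form J above.

J = [[5, 1], [0, 5]]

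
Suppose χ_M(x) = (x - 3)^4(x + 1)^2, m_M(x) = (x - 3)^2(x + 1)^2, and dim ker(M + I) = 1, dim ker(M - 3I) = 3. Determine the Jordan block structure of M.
Jordan blocks: (-1, 2), (3, 2), (3, 1), (3, 1)

λ = -1: algebraic multiplicity 2 (exponent in χ_M), largest block size 2 (exponent in m_M), 1 block (geometric multiplicity). This forces block sizes [2].
λ = 3: algebraic multiplicity 4 (exponent in χ_M), largest block size 2 (exponent in m_M), 3 blocks (geometric multiplicity). These force block sizes [2, 1, 1].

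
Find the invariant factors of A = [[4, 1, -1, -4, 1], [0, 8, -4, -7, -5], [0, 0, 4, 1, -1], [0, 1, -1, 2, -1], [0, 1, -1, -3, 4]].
The Jordan structure of A has elementary divisors (x - 4), (x - 4), (x - 4), (x - 5)^2. Arranging the block sizes at each eigenvalue in decreasing order and taking row products gives the invariant factors.

Invariant factors (smallest first, each dividing the next): x - 4, x - 4, (x - 5)^2(x - 4).

Check: the last factor (x - 5)^2(x - 4) is the minimal polynomial, and the product (x - 5)^2(x - 4)^3 is the characteristic polynomial.

x - 4, x - 4, (x - 5)^2(x - 4)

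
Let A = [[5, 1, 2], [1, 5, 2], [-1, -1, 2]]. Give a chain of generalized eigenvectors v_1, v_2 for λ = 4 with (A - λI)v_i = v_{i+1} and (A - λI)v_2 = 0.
v_1 = [[1, 0, 0]]^T, v_2 = [[1, 1, -1]]^T

We seek v_1 ∈ ker((A - 4I)^2) \ ker(A - 4I), then set v_{i+1} = (A - 4I) v_i.

One such chain is v_1 = [[1, 0, 0]]^T, v_2 = [[1, 1, -1]]^T. Check: (A - 4I) v_2 = [[0, 0, 0]]^T = 0.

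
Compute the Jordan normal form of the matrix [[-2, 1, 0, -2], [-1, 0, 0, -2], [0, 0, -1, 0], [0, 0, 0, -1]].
The characteristic polynomial is det(xI - A) = (x + 1)^4, so the eigenvalues are -1 (algebraic multiplicity 4).

For λ = -1: rank(A + I) = 1, rank((A + I)^2) = 0. The eigenspace has dimension 4 - 1 = 3, so there are 3 Jordan blocks; the rank sequence gives block sizes [2, 1, 1].

Assembling the blocks gives the Jordan form J above.

J = [[-1, 1, 0, 0], [0, -1, 0, 0], [0, 0, -1, 0], [0, 0, 0, -1]]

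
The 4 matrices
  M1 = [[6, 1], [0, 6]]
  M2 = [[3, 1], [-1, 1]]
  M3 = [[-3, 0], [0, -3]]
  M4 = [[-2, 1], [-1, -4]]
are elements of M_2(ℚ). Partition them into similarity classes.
4 classes: {M1}, {M2}, {M3}, {M4}

Characteristic polynomials: χ_{M1} = (x - 6)^2, χ_{M2} = (x - 2)^2, χ_{M3} = (x + 3)^2, χ_{M4} = (x + 3)^2.

{M1}: invariant factors (x - 6)^2.

{M2}: invariant factors (x - 2)^2.

{M3}: invariant factors x + 3, x + 3.

{M4}: invariant factors (x + 3)^2.

Matrices are similar if and only if their invariant-factor lists agree; the partition into similarity classes is {M1}, {M2}, {M3}, {M4}.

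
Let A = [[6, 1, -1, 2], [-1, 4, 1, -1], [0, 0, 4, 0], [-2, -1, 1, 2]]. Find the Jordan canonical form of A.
The characteristic polynomial is det(xI - A) = (x - 4)^4, so the eigenvalues are 4 (algebraic multiplicity 4).

For λ = 4: rank(A - 4I) = 2, rank((A - 4I)^2) = 1, rank((A - 4I)^3) = 0. The eigenspace has dimension 4 - 2 = 2, so there are 2 Jordan blocks; the rank sequence gives block sizes [3, 1].

Assembling the blocks gives the Jordan form J above.

J = [[4, 1, 0, 0], [0, 4, 1, 0], [0, 0, 4, 0], [0, 0, 0, 4]]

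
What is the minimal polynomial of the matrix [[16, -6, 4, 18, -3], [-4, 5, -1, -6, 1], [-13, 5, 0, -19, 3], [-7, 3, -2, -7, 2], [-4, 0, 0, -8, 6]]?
m_A(x) = (x - 4)^3

The characteristic polynomial factors as (x - 4)^5. The minimal polynomial is ∏(x - λ)^{k_λ} where k_λ is the size of the largest Jordan block at λ.

For λ = 4: rank(A - 4I) = 3, and the largest Jordan block has size 3 (the smallest k with rank((A - 4I)^k) = rank((A - 4I)^(k+1))).

So m_A(x) = (x - 4)^3.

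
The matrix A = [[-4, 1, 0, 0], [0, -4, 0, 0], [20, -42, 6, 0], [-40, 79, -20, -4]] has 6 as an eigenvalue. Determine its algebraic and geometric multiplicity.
algebraic multiplicity 1, geometric multiplicity 1

The characteristic polynomial is (x - 6)(x + 4)^3, so the factor x - 6 appears with exponent 1: the algebraic multiplicity is 1.

rank(A - 6I) = 3, so the eigenspace has dimension 4 - 3 = 1: the geometric multiplicity is 1.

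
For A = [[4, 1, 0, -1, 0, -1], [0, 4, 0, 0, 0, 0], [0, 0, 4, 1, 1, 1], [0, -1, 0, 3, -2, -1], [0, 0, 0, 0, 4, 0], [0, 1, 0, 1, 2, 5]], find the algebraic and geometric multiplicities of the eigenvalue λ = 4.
algebraic multiplicity 6, geometric multiplicity 4

The characteristic polynomial is (x - 4)^6, so the factor x - 4 appears with exponent 6: the algebraic multiplicity is 6.

rank(A - 4I) = 2, so the eigenspace has dimension 6 - 2 = 4: the geometric multiplicity is 4.

Since 4 < 6, A is not diagonalizable.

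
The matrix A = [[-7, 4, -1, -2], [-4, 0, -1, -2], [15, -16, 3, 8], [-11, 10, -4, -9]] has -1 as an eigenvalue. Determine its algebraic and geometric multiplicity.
algebraic multiplicity 1, geometric multiplicity 1

The characteristic polynomial is (x + 1)(x + 4)^3, so the factor x + 1 appears with exponent 1: the algebraic multiplicity is 1.

rank(A + I) = 3, so the eigenspace has dimension 4 - 3 = 1: the geometric multiplicity is 1.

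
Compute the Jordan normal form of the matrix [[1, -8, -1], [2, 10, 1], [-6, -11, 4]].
The characteristic polynomial is det(xI - A) = (x - 5)^3, so the eigenvalues are 5 (algebraic multiplicity 3).

For λ = 5: rank(A - 5I) = 2, rank((A - 5I)^2) = 1, rank((A - 5I)^3) = 0. The eigenspace has dimension 3 - 2 = 1, so there is 1 Jordan block; the rank sequence gives block sizes [3].

Assembling the blocks gives the Jordan form J above.

J = [[5, 1, 0], [0, 5, 1], [0, 0, 5]]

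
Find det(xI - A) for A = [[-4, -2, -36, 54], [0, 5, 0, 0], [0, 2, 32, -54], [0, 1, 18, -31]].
χ_A(x) = (x - 5)^2(x + 4)^2

xI - A = [[x + 4, 2, 36, -54], [0, x - 5, 0, 0], [0, -2, x - 32, 54], [0, -1, -18, x + 31]].

Expanding det(xI - A) along the first row:
det(xI - A) = + (x + 4)·det([[x - 5, 0, 0], [-2, x - 32, 54], [-1, -18, x + 31]]) - (2)·det([[0, 0, 0], [0, x - 32, 54], [0, -18, x + 31]]) + (36)·det([[0, x - 5, 0], [0, -2, 54], [0, -1, x + 31]]) - (-54)·det([[0, x - 5, 0], [0, -2, x - 32], [0, -1, -18]]).

Evaluating gives χ_A(x) = x^4 - 2x^3 - 39x^2 + 40x + 400 = (x - 5)^2(x + 4)^2.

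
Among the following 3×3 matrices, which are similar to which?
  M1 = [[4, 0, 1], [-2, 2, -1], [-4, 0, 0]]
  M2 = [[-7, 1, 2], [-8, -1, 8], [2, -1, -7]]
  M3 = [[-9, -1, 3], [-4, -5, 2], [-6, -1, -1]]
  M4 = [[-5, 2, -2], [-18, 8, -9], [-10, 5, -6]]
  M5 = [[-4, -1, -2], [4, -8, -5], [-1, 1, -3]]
Characteristic polynomials: χ_{M1} = (x - 2)^3, χ_{M2} = (x + 5)^3, χ_{M3} = (x + 5)^3, χ_{M4} = (x + 1)^3, χ_{M5} = (x + 5)^3.

{M1}: invariant factors x - 2, (x - 2)^2.

{M2}: invariant factors x + 5, (x + 5)^2.

{M3, M5}: invariant factors (x + 5)^3.

{M4}: invariant factors x + 1, (x + 1)^2.

Matrices are similar if and only if their invariant-factor lists agree; the partition into similarity classes is {M1}, {M2}, {M3, M5}, {M4}.

4 classes: {M1}, {M2}, {M3, M5}, {M4}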